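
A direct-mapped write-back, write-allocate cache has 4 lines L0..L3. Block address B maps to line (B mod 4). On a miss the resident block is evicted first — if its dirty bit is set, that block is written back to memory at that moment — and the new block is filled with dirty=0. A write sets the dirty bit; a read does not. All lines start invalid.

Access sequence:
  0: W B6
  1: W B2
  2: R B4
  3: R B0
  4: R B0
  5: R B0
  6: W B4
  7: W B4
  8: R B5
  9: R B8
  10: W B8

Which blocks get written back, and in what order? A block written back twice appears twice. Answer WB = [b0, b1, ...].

0: W B6 -> L2 miss  d=D]
1: W B2 -> L2 miss wb->B6  d=D]
2: R B4 -> L0 miss  d=-]
3: R B0 -> L0 miss  d=-]
4: R B0 -> L0 hit  d=-]
5: R B0 -> L0 hit  d=-]
6: W B4 -> L0 miss  d=D]
7: W B4 -> L0 hit  d=D]
8: R B5 -> L1 miss  d=-]
9: R B8 -> L0 miss wb->B4  d=-]
10: W B8 -> L0 hit  d=D]

WB = [6, 4]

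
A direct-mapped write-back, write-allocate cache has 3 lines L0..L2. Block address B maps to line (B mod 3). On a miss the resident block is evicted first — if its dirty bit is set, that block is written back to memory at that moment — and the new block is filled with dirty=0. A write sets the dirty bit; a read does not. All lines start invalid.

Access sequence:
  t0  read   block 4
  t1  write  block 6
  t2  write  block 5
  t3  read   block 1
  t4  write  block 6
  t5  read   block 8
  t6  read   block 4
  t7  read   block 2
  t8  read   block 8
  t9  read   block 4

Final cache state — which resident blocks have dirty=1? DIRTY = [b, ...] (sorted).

  0 | R B4 → L1 miss [-]
  1 | W B6 → L0 miss [D]
  2 | W B5 → L2 miss [D]
  3 | R B1 → L1 miss [-]
  4 | W B6 → L0 hit [D]
  5 | R B8 → L2 miss wb→B5 [-]
  6 | R B4 → L1 miss [-]
  7 | R B2 → L2 miss [-]
  8 | R B8 → L2 miss [-]
  9 | R B4 → L1 hit [-]

DIRTY = [6]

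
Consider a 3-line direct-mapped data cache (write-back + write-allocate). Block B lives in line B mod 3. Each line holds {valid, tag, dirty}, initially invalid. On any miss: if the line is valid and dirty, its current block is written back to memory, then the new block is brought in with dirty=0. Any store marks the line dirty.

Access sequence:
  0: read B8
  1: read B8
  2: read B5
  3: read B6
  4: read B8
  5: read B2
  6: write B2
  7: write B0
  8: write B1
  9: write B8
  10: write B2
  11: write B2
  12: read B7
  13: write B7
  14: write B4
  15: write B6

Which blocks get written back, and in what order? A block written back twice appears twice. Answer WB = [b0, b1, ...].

WB = [2, 8, 1, 7, 0]

0: R B8 -> L2 miss  d=-]
1: R B8 -> L2 hit  d=-]
2: R B5 -> L2 miss  d=-]
3: R B6 -> L0 miss  d=-]
4: R B8 -> L2 miss  d=-]
5: R B2 -> L2 miss  d=-]
6: W B2 -> L2 hit  d=D]
7: W B0 -> L0 miss  d=D]
8: W B1 -> L1 miss  d=D]
9: W B8 -> L2 miss wb->B2  d=D]
10: W B2 -> L2 miss wb->B8  d=D]
11: W B2 -> L2 hit  d=D]
12: R B7 -> L1 miss wb->B1  d=-]
13: W B7 -> L1 hit  d=D]
14: W B4 -> L1 miss wb->B7  d=D]
15: W B6 -> L0 miss wb->B0  d=D]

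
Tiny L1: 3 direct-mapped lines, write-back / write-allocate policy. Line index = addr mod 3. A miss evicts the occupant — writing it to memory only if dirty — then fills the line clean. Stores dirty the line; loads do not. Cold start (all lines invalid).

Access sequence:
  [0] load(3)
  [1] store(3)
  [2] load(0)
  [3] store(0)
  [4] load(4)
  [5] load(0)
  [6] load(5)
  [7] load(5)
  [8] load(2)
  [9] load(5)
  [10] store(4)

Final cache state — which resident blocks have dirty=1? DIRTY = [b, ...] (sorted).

DIRTY = [0, 4]

0: R B3 → L0 miss [-]
1: W B3 → L0 hit [D]
2: R B0 → L0 miss wb→B3 [-]
3: W B0 → L0 hit [D]
4: R B4 → L1 miss [-]
5: R B0 → L0 hit [D]
6: R B5 → L2 miss [-]
7: R B5 → L2 hit [-]
8: R B2 → L2 miss [-]
9: R B5 → L2 miss [-]
10: W B4 → L1 hit [D]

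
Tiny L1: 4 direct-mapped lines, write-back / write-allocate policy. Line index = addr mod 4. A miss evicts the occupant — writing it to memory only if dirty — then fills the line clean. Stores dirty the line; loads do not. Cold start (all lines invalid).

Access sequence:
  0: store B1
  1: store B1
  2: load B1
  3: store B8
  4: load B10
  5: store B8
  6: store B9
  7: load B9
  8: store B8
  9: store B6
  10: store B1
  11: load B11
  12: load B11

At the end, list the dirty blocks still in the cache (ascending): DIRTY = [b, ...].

0: W B1 -> L1 miss  d=D]
1: W B1 -> L1 hit  d=D]
2: R B1 -> L1 hit  d=D]
3: W B8 -> L0 miss  d=D]
4: R B10 -> L2 miss  d=-]
5: W B8 -> L0 hit  d=D]
6: W B9 -> L1 miss wb->B1  d=D]
7: R B9 -> L1 hit  d=D]
8: W B8 -> L0 hit  d=D]
9: W B6 -> L2 miss  d=D]
10: W B1 -> L1 miss wb->B9  d=D]
11: R B11 -> L3 miss  d=-]
12: R B11 -> L3 hit  d=-]

DIRTY = [1, 6, 8]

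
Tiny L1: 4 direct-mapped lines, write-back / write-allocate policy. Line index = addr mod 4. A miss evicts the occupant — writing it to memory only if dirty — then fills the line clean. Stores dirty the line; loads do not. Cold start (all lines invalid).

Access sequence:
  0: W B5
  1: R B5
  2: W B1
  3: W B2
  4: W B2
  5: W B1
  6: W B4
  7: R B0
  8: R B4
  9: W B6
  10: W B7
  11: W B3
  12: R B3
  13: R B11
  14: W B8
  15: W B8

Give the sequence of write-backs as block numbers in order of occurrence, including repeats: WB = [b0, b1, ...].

  0 | W B5 → L1 miss [D]
  1 | R B5 → L1 hit [D]
  2 | W B1 → L1 miss wb→B5 [D]
  3 | W B2 → L2 miss [D]
  4 | W B2 → L2 hit [D]
  5 | W B1 → L1 hit [D]
  6 | W B4 → L0 miss [D]
  7 | R B0 → L0 miss wb→B4 [-]
  8 | R B4 → L0 miss [-]
  9 | W B6 → L2 miss wb→B2 [D]
  10 | W B7 → L3 miss [D]
  11 | W B3 → L3 miss wb→B7 [D]
  12 | R B3 → L3 hit [D]
  13 | R B11 → L3 miss wb→B3 [-]
  14 | W B8 → L0 miss [D]
  15 | W B8 → L0 hit [D]

WB = [5, 4, 2, 7, 3]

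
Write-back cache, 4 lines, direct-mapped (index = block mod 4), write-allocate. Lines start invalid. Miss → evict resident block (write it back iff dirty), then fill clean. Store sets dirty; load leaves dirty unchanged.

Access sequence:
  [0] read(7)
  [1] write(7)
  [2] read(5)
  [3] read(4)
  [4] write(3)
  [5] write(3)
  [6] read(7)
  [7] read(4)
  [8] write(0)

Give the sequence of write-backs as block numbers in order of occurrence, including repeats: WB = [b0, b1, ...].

WB = [7, 3]

  0 | R B7 → L3 miss [-]
  1 | W B7 → L3 hit [D]
  2 | R B5 → L1 miss [-]
  3 | R B4 → L0 miss [-]
  4 | W B3 → L3 miss wb→B7 [D]
  5 | W B3 → L3 hit [D]
  6 | R B7 → L3 miss wb→B3 [-]
  7 | R B4 → L0 hit [-]
  8 | W B0 → L0 miss [D]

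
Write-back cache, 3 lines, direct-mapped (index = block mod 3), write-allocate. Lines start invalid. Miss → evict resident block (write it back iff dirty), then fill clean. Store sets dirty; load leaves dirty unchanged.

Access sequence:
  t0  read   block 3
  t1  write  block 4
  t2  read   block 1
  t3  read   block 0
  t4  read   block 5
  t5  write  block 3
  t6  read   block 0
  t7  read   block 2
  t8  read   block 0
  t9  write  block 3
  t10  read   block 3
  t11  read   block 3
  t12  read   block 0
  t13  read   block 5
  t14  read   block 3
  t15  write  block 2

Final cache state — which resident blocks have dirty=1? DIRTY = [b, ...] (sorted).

DIRTY = [2]

0: R B3 → L0 miss [-]
1: W B4 → L1 miss [D]
2: R B1 → L1 miss wb→B4 [-]
3: R B0 → L0 miss [-]
4: R B5 → L2 miss [-]
5: W B3 → L0 miss [D]
6: R B0 → L0 miss wb→B3 [-]
7: R B2 → L2 miss [-]
8: R B0 → L0 hit [-]
9: W B3 → L0 miss [D]
10: R B3 → L0 hit [D]
11: R B3 → L0 hit [D]
12: R B0 → L0 miss wb→B3 [-]
13: R B5 → L2 miss [-]
14: R B3 → L0 miss [-]
15: W B2 → L2 miss [D]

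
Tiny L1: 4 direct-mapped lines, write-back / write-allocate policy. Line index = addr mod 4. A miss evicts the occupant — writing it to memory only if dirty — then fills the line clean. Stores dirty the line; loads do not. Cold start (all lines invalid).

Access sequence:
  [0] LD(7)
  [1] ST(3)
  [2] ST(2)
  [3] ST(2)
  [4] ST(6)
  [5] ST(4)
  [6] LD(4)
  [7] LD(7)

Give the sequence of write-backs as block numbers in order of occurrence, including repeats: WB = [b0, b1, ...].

WB = [2, 3]

0: R B7 → L3 miss [-]
1: W B3 → L3 miss [D]
2: W B2 → L2 miss [D]
3: W B2 → L2 hit [D]
4: W B6 → L2 miss wb→B2 [D]
5: W B4 → L0 miss [D]
6: R B4 → L0 hit [D]
7: R B7 → L3 miss wb→B3 [-]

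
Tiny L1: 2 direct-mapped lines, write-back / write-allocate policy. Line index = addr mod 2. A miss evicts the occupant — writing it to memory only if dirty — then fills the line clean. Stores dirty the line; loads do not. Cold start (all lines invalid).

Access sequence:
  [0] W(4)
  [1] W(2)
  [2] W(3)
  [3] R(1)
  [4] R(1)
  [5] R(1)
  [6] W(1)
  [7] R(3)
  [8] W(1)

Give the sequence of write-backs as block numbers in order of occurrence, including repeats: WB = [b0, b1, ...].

0: W B4 → L0 miss [D]
1: W B2 → L0 miss wb→B4 [D]
2: W B3 → L1 miss [D]
3: R B1 → L1 miss wb→B3 [-]
4: R B1 → L1 hit [-]
5: R B1 → L1 hit [-]
6: W B1 → L1 hit [D]
7: R B3 → L1 miss wb→B1 [-]
8: W B1 → L1 miss [D]

WB = [4, 3, 1]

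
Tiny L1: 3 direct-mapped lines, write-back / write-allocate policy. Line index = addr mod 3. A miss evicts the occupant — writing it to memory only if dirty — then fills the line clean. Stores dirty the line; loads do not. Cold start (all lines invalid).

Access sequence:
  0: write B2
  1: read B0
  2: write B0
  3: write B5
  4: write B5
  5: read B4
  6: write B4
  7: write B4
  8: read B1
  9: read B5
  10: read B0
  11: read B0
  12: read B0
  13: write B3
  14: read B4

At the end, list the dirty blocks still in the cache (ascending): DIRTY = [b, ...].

0: W B2 → L2 miss [D]
1: R B0 → L0 miss [-]
2: W B0 → L0 hit [D]
3: W B5 → L2 miss wb→B2 [D]
4: W B5 → L2 hit [D]
5: R B4 → L1 miss [-]
6: W B4 → L1 hit [D]
7: W B4 → L1 hit [D]
8: R B1 → L1 miss wb→B4 [-]
9: R B5 → L2 hit [D]
10: R B0 → L0 hit [D]
11: R B0 → L0 hit [D]
12: R B0 → L0 hit [D]
13: W B3 → L0 miss wb→B0 [D]
14: R B4 → L1 miss [-]

DIRTY = [3, 5]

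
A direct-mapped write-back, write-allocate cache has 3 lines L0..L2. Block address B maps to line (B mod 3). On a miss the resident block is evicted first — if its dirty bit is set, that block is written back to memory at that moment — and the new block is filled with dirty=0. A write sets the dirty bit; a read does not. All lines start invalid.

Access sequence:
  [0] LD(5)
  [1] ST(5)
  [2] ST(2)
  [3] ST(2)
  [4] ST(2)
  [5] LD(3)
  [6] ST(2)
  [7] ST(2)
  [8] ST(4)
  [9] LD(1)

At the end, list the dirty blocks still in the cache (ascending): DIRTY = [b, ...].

DIRTY = [2]

  0 | R B5 → L2 miss [-]
  1 | W B5 → L2 hit [D]
  2 | W B2 → L2 miss wb→B5 [D]
  3 | W B2 → L2 hit [D]
  4 | W B2 → L2 hit [D]
  5 | R B3 → L0 miss [-]
  6 | W B2 → L2 hit [D]
  7 | W B2 → L2 hit [D]
  8 | W B4 → L1 miss [D]
  9 | R B1 → L1 miss wb→B4 [-]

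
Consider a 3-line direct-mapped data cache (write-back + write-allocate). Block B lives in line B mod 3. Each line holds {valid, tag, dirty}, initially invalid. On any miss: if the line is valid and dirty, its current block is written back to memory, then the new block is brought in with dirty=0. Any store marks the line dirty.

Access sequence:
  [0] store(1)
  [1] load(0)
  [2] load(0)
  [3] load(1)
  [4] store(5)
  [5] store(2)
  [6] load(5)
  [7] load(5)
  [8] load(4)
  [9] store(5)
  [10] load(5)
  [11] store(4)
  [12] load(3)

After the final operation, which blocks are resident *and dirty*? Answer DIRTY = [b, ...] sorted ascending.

DIRTY = [4, 5]

0: W B1 -> L1 miss  d=D]
1: R B0 -> L0 miss  d=-]
2: R B0 -> L0 hit  d=-]
3: R B1 -> L1 hit  d=D]
4: W B5 -> L2 miss  d=D]
5: W B2 -> L2 miss wb->B5  d=D]
6: R B5 -> L2 miss wb->B2  d=-]
7: R B5 -> L2 hit  d=-]
8: R B4 -> L1 miss wb->B1  d=-]
9: W B5 -> L2 hit  d=D]
10: R B5 -> L2 hit  d=D]
11: W B4 -> L1 hit  d=D]
12: R B3 -> L0 miss  d=-]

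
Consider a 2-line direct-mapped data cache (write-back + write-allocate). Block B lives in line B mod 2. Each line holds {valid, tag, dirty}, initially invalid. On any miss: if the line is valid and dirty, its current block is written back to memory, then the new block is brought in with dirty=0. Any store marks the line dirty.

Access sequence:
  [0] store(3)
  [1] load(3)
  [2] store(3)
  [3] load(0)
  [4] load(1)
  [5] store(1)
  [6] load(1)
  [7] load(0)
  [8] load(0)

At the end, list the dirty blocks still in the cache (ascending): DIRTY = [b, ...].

DIRTY = [1]

0: W B3 → L1 miss [D]
1: R B3 → L1 hit [D]
2: W B3 → L1 hit [D]
3: R B0 → L0 miss [-]
4: R B1 → L1 miss wb→B3 [-]
5: W B1 → L1 hit [D]
6: R B1 → L1 hit [D]
7: R B0 → L0 hit [-]
8: R B0 → L0 hit [-]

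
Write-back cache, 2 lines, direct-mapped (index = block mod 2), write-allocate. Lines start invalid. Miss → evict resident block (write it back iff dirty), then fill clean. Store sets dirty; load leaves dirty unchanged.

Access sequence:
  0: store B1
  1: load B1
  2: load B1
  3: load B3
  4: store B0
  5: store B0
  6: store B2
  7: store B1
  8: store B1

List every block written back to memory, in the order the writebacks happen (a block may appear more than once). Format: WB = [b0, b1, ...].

WB = [1, 0]

0: W B1 -> L1 miss  d=D]
1: R B1 -> L1 hit  d=D]
2: R B1 -> L1 hit  d=D]
3: R B3 -> L1 miss wb->B1  d=-]
4: W B0 -> L0 miss  d=D]
5: W B0 -> L0 hit  d=D]
6: W B2 -> L0 miss wb->B0  d=D]
7: W B1 -> L1 miss  d=D]
8: W B1 -> L1 hit  d=D]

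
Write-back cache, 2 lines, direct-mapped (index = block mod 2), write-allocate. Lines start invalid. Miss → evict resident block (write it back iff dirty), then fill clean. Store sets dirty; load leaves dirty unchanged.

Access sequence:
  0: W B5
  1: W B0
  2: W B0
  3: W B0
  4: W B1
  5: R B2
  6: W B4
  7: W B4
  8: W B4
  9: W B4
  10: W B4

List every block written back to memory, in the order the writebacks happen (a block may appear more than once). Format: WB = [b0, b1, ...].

  0 | W B5 → L1 miss [D]
  1 | W B0 → L0 miss [D]
  2 | W B0 → L0 hit [D]
  3 | W B0 → L0 hit [D]
  4 | W B1 → L1 miss wb→B5 [D]
  5 | R B2 → L0 miss wb→B0 [-]
  6 | W B4 → L0 miss [D]
  7 | W B4 → L0 hit [D]
  8 | W B4 → L0 hit [D]
  9 | W B4 → L0 hit [D]
  10 | W B4 → L0 hit [D]

WB = [5, 0]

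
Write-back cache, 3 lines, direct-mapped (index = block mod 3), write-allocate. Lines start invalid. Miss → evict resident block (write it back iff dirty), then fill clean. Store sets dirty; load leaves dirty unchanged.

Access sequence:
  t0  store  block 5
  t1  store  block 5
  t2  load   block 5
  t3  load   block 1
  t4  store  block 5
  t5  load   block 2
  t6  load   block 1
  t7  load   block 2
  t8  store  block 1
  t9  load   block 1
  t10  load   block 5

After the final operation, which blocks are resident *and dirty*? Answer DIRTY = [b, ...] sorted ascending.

  0 | W B5 → L2 miss [D]
  1 | W B5 → L2 hit [D]
  2 | R B5 → L2 hit [D]
  3 | R B1 → L1 miss [-]
  4 | W B5 → L2 hit [D]
  5 | R B2 → L2 miss wb→B5 [-]
  6 | R B1 → L1 hit [-]
  7 | R B2 → L2 hit [-]
  8 | W B1 → L1 hit [D]
  9 | R B1 → L1 hit [D]
  10 | R B5 → L2 miss [-]

DIRTY = [1]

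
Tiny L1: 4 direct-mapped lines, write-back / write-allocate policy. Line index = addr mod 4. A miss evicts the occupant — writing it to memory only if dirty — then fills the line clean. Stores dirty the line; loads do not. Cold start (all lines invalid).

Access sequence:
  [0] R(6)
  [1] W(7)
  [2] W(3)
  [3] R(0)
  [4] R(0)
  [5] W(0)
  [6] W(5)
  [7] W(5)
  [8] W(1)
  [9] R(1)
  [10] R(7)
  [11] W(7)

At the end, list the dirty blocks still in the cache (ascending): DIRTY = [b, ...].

  0 | R B6 → L2 miss [-]
  1 | W B7 → L3 miss [D]
  2 | W B3 → L3 miss wb→B7 [D]
  3 | R B0 → L0 miss [-]
  4 | R B0 → L0 hit [-]
  5 | W B0 → L0 hit [D]
  6 | W B5 → L1 miss [D]
  7 | W B5 → L1 hit [D]
  8 | W B1 → L1 miss wb→B5 [D]
  9 | R B1 → L1 hit [D]
  10 | R B7 → L3 miss wb→B3 [-]
  11 | W B7 → L3 hit [D]

DIRTY = [0, 1, 7]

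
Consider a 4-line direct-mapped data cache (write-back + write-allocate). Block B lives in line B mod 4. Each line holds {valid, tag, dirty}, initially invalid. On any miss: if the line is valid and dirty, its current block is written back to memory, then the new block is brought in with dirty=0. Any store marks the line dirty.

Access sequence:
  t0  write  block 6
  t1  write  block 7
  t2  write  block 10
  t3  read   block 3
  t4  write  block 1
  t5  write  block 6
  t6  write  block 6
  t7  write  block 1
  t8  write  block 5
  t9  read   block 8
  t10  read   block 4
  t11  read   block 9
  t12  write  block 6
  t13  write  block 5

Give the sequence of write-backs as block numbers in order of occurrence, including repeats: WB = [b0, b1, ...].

WB = [6, 7, 10, 1, 5]

  0 | W B6 → L2 miss [D]
  1 | W B7 → L3 miss [D]
  2 | W B10 → L2 miss wb→B6 [D]
  3 | R B3 → L3 miss wb→B7 [-]
  4 | W B1 → L1 miss [D]
  5 | W B6 → L2 miss wb→B10 [D]
  6 | W B6 → L2 hit [D]
  7 | W B1 → L1 hit [D]
  8 | W B5 → L1 miss wb→B1 [D]
  9 | R B8 → L0 miss [-]
  10 | R B4 → L0 miss [-]
  11 | R B9 → L1 miss wb→B5 [-]
  12 | W B6 → L2 hit [D]
  13 | W B5 → L1 miss [D]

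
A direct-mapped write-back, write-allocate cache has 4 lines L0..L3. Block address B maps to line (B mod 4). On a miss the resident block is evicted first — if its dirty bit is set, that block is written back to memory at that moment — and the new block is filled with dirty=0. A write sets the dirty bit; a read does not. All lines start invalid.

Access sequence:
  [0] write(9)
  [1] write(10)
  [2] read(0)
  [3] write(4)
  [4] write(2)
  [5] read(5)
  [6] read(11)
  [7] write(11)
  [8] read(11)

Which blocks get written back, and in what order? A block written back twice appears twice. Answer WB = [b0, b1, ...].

WB = [10, 9]

0: W B9 → L1 miss [D]
1: W B10 → L2 miss [D]
2: R B0 → L0 miss [-]
3: W B4 → L0 miss [D]
4: W B2 → L2 miss wb→B10 [D]
5: R B5 → L1 miss wb→B9 [-]
6: R B11 → L3 miss [-]
7: W B11 → L3 hit [D]
8: R B11 → L3 hit [D]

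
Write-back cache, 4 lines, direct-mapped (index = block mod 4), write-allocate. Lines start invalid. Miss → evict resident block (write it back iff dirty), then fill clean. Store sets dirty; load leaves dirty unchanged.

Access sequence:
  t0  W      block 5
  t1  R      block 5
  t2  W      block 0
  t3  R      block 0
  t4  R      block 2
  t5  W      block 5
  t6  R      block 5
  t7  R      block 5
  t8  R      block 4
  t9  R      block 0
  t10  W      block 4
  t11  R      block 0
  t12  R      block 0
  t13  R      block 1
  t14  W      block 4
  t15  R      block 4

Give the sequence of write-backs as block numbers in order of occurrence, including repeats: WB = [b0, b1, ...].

0: W B5 → L1 miss [D]
1: R B5 → L1 hit [D]
2: W B0 → L0 miss [D]
3: R B0 → L0 hit [D]
4: R B2 → L2 miss [-]
5: W B5 → L1 hit [D]
6: R B5 → L1 hit [D]
7: R B5 → L1 hit [D]
8: R B4 → L0 miss wb→B0 [-]
9: R B0 → L0 miss [-]
10: W B4 → L0 miss [D]
11: R B0 → L0 miss wb→B4 [-]
12: R B0 → L0 hit [-]
13: R B1 → L1 miss wb→B5 [-]
14: W B4 → L0 miss [D]
15: R B4 → L0 hit [D]

WB = [0, 4, 5]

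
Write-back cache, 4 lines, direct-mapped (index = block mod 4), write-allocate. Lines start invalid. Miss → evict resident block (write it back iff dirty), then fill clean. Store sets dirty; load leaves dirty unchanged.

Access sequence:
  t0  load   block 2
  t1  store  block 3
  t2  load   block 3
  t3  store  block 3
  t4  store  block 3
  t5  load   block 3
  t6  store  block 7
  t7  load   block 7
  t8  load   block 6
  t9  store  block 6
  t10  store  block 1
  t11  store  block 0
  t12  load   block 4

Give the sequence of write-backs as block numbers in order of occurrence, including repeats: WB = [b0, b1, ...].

WB = [3, 0]

0: R B2 -> L2 miss  d=-]
1: W B3 -> L3 miss  d=D]
2: R B3 -> L3 hit  d=D]
3: W B3 -> L3 hit  d=D]
4: W B3 -> L3 hit  d=D]
5: R B3 -> L3 hit  d=D]
6: W B7 -> L3 miss wb->B3  d=D]
7: R B7 -> L3 hit  d=D]
8: R B6 -> L2 miss  d=-]
9: W B6 -> L2 hit  d=D]
10: W B1 -> L1 miss  d=D]
11: W B0 -> L0 miss  d=D]
12: R B4 -> L0 miss wb->B0  d=-]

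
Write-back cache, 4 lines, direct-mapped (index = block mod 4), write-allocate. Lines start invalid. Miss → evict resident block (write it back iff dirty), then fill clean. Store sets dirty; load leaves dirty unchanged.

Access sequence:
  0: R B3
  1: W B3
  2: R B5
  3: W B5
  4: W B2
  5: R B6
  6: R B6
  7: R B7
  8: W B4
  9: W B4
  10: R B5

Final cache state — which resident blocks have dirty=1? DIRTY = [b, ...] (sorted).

DIRTY = [4, 5]

0: R B3 → L3 miss [-]
1: W B3 → L3 hit [D]
2: R B5 → L1 miss [-]
3: W B5 → L1 hit [D]
4: W B2 → L2 miss [D]
5: R B6 → L2 miss wb→B2 [-]
6: R B6 → L2 hit [-]
7: R B7 → L3 miss wb→B3 [-]
8: W B4 → L0 miss [D]
9: W B4 → L0 hit [D]
10: R B5 → L1 hit [D]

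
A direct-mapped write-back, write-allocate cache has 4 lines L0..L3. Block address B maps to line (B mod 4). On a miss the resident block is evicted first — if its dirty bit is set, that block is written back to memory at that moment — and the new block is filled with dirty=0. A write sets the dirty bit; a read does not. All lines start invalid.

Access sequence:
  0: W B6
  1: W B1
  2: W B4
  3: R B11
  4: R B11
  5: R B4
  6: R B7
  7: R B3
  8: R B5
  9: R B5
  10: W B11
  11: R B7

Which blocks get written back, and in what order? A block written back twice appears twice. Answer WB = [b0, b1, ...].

WB = [1, 11]

0: W B6 → L2 miss [D]
1: W B1 → L1 miss [D]
2: W B4 → L0 miss [D]
3: R B11 → L3 miss [-]
4: R B11 → L3 hit [-]
5: R B4 → L0 hit [D]
6: R B7 → L3 miss [-]
7: R B3 → L3 miss [-]
8: R B5 → L1 miss wb→B1 [-]
9: R B5 → L1 hit [-]
10: W B11 → L3 miss [D]
11: R B7 → L3 miss wb→B11 [-]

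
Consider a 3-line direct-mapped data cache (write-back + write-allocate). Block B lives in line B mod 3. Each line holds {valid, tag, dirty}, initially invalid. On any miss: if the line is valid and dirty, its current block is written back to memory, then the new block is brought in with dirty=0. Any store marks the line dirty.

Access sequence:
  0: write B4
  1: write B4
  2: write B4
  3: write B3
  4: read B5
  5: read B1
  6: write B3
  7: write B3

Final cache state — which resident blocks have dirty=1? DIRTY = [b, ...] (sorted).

0: W B4 → L1 miss [D]
1: W B4 → L1 hit [D]
2: W B4 → L1 hit [D]
3: W B3 → L0 miss [D]
4: R B5 → L2 miss [-]
5: R B1 → L1 miss wb→B4 [-]
6: W B3 → L0 hit [D]
7: W B3 → L0 hit [D]

DIRTY = [3]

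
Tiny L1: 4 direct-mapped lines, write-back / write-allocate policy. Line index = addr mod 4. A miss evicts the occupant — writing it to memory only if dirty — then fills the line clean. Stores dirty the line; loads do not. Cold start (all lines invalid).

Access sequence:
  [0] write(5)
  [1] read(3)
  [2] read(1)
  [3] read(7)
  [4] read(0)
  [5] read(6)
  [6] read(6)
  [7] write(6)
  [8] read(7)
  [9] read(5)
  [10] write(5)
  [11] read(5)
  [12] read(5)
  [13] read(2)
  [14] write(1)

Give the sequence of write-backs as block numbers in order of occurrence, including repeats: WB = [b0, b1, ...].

WB = [5, 6, 5]

0: W B5 -> L1 miss  d=D]
1: R B3 -> L3 miss  d=-]
2: R B1 -> L1 miss wb->B5  d=-]
3: R B7 -> L3 miss  d=-]
4: R B0 -> L0 miss  d=-]
5: R B6 -> L2 miss  d=-]
6: R B6 -> L2 hit  d=-]
7: W B6 -> L2 hit  d=D]
8: R B7 -> L3 hit  d=-]
9: R B5 -> L1 miss  d=-]
10: W B5 -> L1 hit  d=D]
11: R B5 -> L1 hit  d=D]
12: R B5 -> L1 hit  d=D]
13: R B2 -> L2 miss wb->B6  d=-]
14: W B1 -> L1 miss wb->B5  d=D]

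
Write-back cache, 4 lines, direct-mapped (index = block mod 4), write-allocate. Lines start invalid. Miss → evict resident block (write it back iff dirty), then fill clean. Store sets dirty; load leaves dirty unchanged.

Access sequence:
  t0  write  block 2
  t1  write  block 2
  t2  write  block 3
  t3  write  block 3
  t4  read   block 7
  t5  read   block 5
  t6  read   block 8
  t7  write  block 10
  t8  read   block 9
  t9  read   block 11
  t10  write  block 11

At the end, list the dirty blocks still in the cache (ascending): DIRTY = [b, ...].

DIRTY = [10, 11]

0: W B2 → L2 miss [D]
1: W B2 → L2 hit [D]
2: W B3 → L3 miss [D]
3: W B3 → L3 hit [D]
4: R B7 → L3 miss wb→B3 [-]
5: R B5 → L1 miss [-]
6: R B8 → L0 miss [-]
7: W B10 → L2 miss wb→B2 [D]
8: R B9 → L1 miss [-]
9: R B11 → L3 miss [-]
10: W B11 → L3 hit [D]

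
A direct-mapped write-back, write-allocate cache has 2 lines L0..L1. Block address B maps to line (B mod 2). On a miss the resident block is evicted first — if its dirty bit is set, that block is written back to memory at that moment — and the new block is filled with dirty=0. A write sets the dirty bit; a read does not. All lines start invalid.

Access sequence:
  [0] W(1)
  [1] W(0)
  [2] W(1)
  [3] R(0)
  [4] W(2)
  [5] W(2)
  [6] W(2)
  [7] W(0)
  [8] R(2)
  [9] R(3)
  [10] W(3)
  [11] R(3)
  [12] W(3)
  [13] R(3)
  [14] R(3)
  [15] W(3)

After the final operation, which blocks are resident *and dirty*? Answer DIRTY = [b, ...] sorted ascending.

0: W B1 -> L1 miss  d=D]
1: W B0 -> L0 miss  d=D]
2: W B1 -> L1 hit  d=D]
3: R B0 -> L0 hit  d=D]
4: W B2 -> L0 miss wb->B0  d=D]
5: W B2 -> L0 hit  d=D]
6: W B2 -> L0 hit  d=D]
7: W B0 -> L0 miss wb->B2  d=D]
8: R B2 -> L0 miss wb->B0  d=-]
9: R B3 -> L1 miss wb->B1  d=-]
10: W B3 -> L1 hit  d=D]
11: R B3 -> L1 hit  d=D]
12: W B3 -> L1 hit  d=D]
13: R B3 -> L1 hit  d=D]
14: R B3 -> L1 hit  d=D]
15: W B3 -> L1 hit  d=D]

DIRTY = [3]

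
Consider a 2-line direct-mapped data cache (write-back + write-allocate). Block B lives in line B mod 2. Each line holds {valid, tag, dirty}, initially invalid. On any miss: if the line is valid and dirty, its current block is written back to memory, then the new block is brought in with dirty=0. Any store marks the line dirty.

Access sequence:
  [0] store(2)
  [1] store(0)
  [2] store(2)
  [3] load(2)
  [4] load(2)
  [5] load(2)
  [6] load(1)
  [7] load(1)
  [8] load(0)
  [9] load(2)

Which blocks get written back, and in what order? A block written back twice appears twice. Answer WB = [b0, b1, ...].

WB = [2, 0, 2]

  0 | W B2 → L0 miss [D]
  1 | W B0 → L0 miss wb→B2 [D]
  2 | W B2 → L0 miss wb→B0 [D]
  3 | R B2 → L0 hit [D]
  4 | R B2 → L0 hit [D]
  5 | R B2 → L0 hit [D]
  6 | R B1 → L1 miss [-]
  7 | R B1 → L1 hit [-]
  8 | R B0 → L0 miss wb→B2 [-]
  9 | R B2 → L0 miss [-]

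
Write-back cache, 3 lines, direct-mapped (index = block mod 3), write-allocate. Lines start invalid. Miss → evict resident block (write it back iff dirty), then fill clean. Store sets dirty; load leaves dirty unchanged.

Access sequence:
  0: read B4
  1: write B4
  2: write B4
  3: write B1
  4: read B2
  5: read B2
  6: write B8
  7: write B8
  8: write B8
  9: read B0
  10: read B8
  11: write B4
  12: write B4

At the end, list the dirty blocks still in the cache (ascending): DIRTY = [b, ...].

0: R B4 -> L1 miss  d=-]
1: W B4 -> L1 hit  d=D]
2: W B4 -> L1 hit  d=D]
3: W B1 -> L1 miss wb->B4  d=D]
4: R B2 -> L2 miss  d=-]
5: R B2 -> L2 hit  d=-]
6: W B8 -> L2 miss  d=D]
7: W B8 -> L2 hit  d=D]
8: W B8 -> L2 hit  d=D]
9: R B0 -> L0 miss  d=-]
10: R B8 -> L2 hit  d=D]
11: W B4 -> L1 miss wb->B1  d=D]
12: W B4 -> L1 hit  d=D]

DIRTY = [4, 8]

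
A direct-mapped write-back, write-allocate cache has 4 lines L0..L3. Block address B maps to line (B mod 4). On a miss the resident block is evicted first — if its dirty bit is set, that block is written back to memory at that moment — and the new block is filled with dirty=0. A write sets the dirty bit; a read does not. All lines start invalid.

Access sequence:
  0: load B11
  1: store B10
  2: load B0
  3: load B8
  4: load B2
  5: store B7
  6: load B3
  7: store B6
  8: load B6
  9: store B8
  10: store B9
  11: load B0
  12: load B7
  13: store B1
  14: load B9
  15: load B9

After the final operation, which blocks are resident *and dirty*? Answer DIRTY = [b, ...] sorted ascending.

0: R B11 -> L3 miss  d=-]
1: W B10 -> L2 miss  d=D]
2: R B0 -> L0 miss  d=-]
3: R B8 -> L0 miss  d=-]
4: R B2 -> L2 miss wb->B10  d=-]
5: W B7 -> L3 miss  d=D]
6: R B3 -> L3 miss wb->B7  d=-]
7: W B6 -> L2 miss  d=D]
8: R B6 -> L2 hit  d=D]
9: W B8 -> L0 hit  d=D]
10: W B9 -> L1 miss  d=D]
11: R B0 -> L0 miss wb->B8  d=-]
12: R B7 -> L3 miss  d=-]
13: W B1 -> L1 miss wb->B9  d=D]
14: R B9 -> L1 miss wb->B1  d=-]
15: R B9 -> L1 hit  d=-]

DIRTY = [6]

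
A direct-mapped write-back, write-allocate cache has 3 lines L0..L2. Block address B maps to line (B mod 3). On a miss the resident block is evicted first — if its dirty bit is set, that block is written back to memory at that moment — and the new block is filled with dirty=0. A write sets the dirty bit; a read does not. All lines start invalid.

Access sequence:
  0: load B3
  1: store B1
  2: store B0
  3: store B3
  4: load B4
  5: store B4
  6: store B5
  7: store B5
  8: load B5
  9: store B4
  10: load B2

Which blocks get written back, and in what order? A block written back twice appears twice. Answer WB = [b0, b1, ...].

WB = [0, 1, 5]

0: R B3 → L0 miss [-]
1: W B1 → L1 miss [D]
2: W B0 → L0 miss [D]
3: W B3 → L0 miss wb→B0 [D]
4: R B4 → L1 miss wb→B1 [-]
5: W B4 → L1 hit [D]
6: W B5 → L2 miss [D]
7: W B5 → L2 hit [D]
8: R B5 → L2 hit [D]
9: W B4 → L1 hit [D]
10: R B2 → L2 miss wb→B5 [-]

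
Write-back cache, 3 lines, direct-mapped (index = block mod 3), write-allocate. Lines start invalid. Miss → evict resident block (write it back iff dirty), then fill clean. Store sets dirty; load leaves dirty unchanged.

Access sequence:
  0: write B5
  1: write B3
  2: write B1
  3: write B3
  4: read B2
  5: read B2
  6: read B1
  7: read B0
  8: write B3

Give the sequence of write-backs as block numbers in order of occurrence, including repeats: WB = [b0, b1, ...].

0: W B5 -> L2 miss  d=D]
1: W B3 -> L0 miss  d=D]
2: W B1 -> L1 miss  d=D]
3: W B3 -> L0 hit  d=D]
4: R B2 -> L2 miss wb->B5  d=-]
5: R B2 -> L2 hit  d=-]
6: R B1 -> L1 hit  d=D]
7: R B0 -> L0 miss wb->B3  d=-]
8: W B3 -> L0 miss  d=D]

WB = [5, 3]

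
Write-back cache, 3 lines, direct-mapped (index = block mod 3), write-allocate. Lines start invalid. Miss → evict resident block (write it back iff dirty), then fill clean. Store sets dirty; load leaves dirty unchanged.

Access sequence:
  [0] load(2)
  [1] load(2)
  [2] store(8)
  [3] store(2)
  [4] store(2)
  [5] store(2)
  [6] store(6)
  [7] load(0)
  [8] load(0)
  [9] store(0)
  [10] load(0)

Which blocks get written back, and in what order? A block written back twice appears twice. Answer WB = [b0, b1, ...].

WB = [8, 6]

  0 | R B2 → L2 miss [-]
  1 | R B2 → L2 hit [-]
  2 | W B8 → L2 miss [D]
  3 | W B2 → L2 miss wb→B8 [D]
  4 | W B2 → L2 hit [D]
  5 | W B2 → L2 hit [D]
  6 | W B6 → L0 miss [D]
  7 | R B0 → L0 miss wb→B6 [-]
  8 | R B0 → L0 hit [-]
  9 | W B0 → L0 hit [D]
  10 | R B0 → L0 hit [D]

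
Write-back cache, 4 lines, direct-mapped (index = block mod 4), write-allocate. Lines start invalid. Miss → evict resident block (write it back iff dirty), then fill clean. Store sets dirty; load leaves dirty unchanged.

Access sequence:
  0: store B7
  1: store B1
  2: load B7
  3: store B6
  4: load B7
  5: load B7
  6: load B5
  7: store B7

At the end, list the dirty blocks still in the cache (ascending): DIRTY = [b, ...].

0: W B7 -> L3 miss  d=D]
1: W B1 -> L1 miss  d=D]
2: R B7 -> L3 hit  d=D]
3: W B6 -> L2 miss  d=D]
4: R B7 -> L3 hit  d=D]
5: R B7 -> L3 hit  d=D]
6: R B5 -> L1 miss wb->B1  d=-]
7: W B7 -> L3 hit  d=D]

DIRTY = [6, 7]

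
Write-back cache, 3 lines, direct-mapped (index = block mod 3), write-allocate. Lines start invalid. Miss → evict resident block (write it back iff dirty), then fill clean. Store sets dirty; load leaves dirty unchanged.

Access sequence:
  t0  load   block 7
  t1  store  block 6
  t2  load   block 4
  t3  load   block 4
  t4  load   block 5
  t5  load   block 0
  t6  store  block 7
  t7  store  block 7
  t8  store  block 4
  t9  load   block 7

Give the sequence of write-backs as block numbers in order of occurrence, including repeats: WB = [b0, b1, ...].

  0 | R B7 → L1 miss [-]
  1 | W B6 → L0 miss [D]
  2 | R B4 → L1 miss [-]
  3 | R B4 → L1 hit [-]
  4 | R B5 → L2 miss [-]
  5 | R B0 → L0 miss wb→B6 [-]
  6 | W B7 → L1 miss [D]
  7 | W B7 → L1 hit [D]
  8 | W B4 → L1 miss wb→B7 [D]
  9 | R B7 → L1 miss wb→B4 [-]

WB = [6, 7, 4]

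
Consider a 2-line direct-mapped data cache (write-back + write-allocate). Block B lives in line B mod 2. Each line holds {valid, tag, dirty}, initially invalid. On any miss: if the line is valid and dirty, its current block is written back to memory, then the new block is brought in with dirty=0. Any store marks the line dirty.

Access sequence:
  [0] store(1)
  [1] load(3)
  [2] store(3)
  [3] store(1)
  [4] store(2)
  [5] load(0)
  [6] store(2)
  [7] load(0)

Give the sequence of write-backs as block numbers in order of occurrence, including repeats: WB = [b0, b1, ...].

WB = [1, 3, 2, 2]

0: W B1 -> L1 miss  d=D]
1: R B3 -> L1 miss wb->B1  d=-]
2: W B3 -> L1 hit  d=D]
3: W B1 -> L1 miss wb->B3  d=D]
4: W B2 -> L0 miss  d=D]
5: R B0 -> L0 miss wb->B2  d=-]
6: W B2 -> L0 miss  d=D]
7: R B0 -> L0 miss wb->B2  d=-]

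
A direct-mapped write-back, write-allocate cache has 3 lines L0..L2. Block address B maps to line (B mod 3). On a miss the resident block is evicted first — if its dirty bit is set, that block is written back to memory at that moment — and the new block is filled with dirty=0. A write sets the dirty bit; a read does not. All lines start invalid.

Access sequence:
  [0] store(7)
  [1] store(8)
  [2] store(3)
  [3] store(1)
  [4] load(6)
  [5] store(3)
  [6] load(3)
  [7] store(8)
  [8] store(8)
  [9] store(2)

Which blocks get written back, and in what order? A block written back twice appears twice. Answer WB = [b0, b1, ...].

WB = [7, 3, 8]

0: W B7 → L1 miss [D]
1: W B8 → L2 miss [D]
2: W B3 → L0 miss [D]
3: W B1 → L1 miss wb→B7 [D]
4: R B6 → L0 miss wb→B3 [-]
5: W B3 → L0 miss [D]
6: R B3 → L0 hit [D]
7: W B8 → L2 hit [D]
8: W B8 → L2 hit [D]
9: W B2 → L2 miss wb→B8 [D]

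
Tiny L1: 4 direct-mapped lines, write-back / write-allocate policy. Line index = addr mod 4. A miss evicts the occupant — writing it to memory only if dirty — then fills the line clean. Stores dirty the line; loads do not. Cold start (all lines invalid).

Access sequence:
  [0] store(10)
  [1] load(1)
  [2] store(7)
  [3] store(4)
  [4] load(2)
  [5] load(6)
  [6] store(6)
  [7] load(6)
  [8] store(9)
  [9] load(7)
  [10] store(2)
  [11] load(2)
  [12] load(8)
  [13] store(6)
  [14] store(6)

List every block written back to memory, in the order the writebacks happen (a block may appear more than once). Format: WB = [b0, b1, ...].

0: W B10 -> L2 miss  d=D]
1: R B1 -> L1 miss  d=-]
2: W B7 -> L3 miss  d=D]
3: W B4 -> L0 miss  d=D]
4: R B2 -> L2 miss wb->B10  d=-]
5: R B6 -> L2 miss  d=-]
6: W B6 -> L2 hit  d=D]
7: R B6 -> L2 hit  d=D]
8: W B9 -> L1 miss  d=D]
9: R B7 -> L3 hit  d=D]
10: W B2 -> L2 miss wb->B6  d=D]
11: R B2 -> L2 hit  d=D]
12: R B8 -> L0 miss wb->B4  d=-]
13: W B6 -> L2 miss wb->B2  d=D]
14: W B6 -> L2 hit  d=D]

WB = [10, 6, 4, 2]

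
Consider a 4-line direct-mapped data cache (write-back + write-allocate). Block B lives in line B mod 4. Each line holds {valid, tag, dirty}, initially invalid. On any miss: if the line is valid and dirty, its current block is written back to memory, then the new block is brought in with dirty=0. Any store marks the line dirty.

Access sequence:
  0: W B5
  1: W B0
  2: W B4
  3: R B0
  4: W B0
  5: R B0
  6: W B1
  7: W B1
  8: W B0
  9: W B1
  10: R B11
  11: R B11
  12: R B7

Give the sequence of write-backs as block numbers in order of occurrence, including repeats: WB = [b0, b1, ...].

  0 | W B5 → L1 miss [D]
  1 | W B0 → L0 miss [D]
  2 | W B4 → L0 miss wb→B0 [D]
  3 | R B0 → L0 miss wb→B4 [-]
  4 | W B0 → L0 hit [D]
  5 | R B0 → L0 hit [D]
  6 | W B1 → L1 miss wb→B5 [D]
  7 | W B1 → L1 hit [D]
  8 | W B0 → L0 hit [D]
  9 | W B1 → L1 hit [D]
  10 | R B11 → L3 miss [-]
  11 | R B11 → L3 hit [-]
  12 | R B7 → L3 miss [-]

WB = [0, 4, 5]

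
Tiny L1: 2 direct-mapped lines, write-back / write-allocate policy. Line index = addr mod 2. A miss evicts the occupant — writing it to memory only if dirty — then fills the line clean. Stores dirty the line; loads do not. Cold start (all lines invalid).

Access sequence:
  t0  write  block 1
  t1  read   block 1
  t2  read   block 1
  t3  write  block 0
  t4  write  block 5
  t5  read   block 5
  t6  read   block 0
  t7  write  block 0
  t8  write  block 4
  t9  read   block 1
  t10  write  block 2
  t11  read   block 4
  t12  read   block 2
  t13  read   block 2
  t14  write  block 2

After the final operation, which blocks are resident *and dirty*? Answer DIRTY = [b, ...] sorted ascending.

DIRTY = [2]

0: W B1 -> L1 miss  d=D]
1: R B1 -> L1 hit  d=D]
2: R B1 -> L1 hit  d=D]
3: W B0 -> L0 miss  d=D]
4: W B5 -> L1 miss wb->B1  d=D]
5: R B5 -> L1 hit  d=D]
6: R B0 -> L0 hit  d=D]
7: W B0 -> L0 hit  d=D]
8: W B4 -> L0 miss wb->B0  d=D]
9: R B1 -> L1 miss wb->B5  d=-]
10: W B2 -> L0 miss wb->B4  d=D]
11: R B4 -> L0 miss wb->B2  d=-]
12: R B2 -> L0 miss  d=-]
13: R B2 -> L0 hit  d=-]
14: W B2 -> L0 hit  d=D]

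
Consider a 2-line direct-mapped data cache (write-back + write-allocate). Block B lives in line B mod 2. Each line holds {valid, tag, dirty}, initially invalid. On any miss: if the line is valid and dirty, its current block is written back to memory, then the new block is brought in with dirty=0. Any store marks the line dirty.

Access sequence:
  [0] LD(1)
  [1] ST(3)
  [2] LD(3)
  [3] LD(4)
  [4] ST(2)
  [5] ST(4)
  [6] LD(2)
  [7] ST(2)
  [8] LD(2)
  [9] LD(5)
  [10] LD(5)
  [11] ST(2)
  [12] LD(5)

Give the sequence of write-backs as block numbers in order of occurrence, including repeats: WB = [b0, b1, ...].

WB = [2, 4, 3]

0: R B1 -> L1 miss  d=-]
1: W B3 -> L1 miss  d=D]
2: R B3 -> L1 hit  d=D]
3: R B4 -> L0 miss  d=-]
4: W B2 -> L0 miss  d=D]
5: W B4 -> L0 miss wb->B2  d=D]
6: R B2 -> L0 miss wb->B4  d=-]
7: W B2 -> L0 hit  d=D]
8: R B2 -> L0 hit  d=D]
9: R B5 -> L1 miss wb->B3  d=-]
10: R B5 -> L1 hit  d=-]
11: W B2 -> L0 hit  d=D]
12: R B5 -> L1 hit  d=-]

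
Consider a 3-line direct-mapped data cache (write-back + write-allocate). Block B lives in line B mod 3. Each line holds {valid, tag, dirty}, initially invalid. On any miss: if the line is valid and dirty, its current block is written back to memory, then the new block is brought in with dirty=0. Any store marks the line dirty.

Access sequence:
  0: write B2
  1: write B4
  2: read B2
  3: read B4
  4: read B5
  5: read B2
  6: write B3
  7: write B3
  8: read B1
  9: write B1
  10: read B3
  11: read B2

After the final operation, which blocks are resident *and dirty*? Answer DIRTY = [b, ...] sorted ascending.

0: W B2 → L2 miss [D]
1: W B4 → L1 miss [D]
2: R B2 → L2 hit [D]
3: R B4 → L1 hit [D]
4: R B5 → L2 miss wb→B2 [-]
5: R B2 → L2 miss [-]
6: W B3 → L0 miss [D]
7: W B3 → L0 hit [D]
8: R B1 → L1 miss wb→B4 [-]
9: W B1 → L1 hit [D]
10: R B3 → L0 hit [D]
11: R B2 → L2 hit [-]

DIRTY = [1, 3]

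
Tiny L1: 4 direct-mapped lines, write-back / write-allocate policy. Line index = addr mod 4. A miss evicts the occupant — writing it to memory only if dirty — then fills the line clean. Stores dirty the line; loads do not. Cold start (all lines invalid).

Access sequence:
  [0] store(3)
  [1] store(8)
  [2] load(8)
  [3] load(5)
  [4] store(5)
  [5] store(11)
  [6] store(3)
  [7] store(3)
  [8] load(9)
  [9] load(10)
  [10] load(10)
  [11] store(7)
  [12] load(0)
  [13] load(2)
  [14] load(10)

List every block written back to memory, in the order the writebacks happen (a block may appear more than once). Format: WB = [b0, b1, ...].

WB = [3, 11, 5, 3, 8]

0: W B3 → L3 miss [D]
1: W B8 → L0 miss [D]
2: R B8 → L0 hit [D]
3: R B5 → L1 miss [-]
4: W B5 → L1 hit [D]
5: W B11 → L3 miss wb→B3 [D]
6: W B3 → L3 miss wb→B11 [D]
7: W B3 → L3 hit [D]
8: R B9 → L1 miss wb→B5 [-]
9: R B10 → L2 miss [-]
10: R B10 → L2 hit [-]
11: W B7 → L3 miss wb→B3 [D]
12: R B0 → L0 miss wb→B8 [-]
13: R B2 → L2 miss [-]
14: R B10 → L2 miss [-]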